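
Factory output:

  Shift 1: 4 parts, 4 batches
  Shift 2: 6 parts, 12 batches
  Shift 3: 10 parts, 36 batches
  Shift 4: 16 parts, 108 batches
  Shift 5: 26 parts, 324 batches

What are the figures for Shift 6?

Parts — each term is the sum of the two before it: 4, 6, 10, 16, 26 → 42.
Batches: 4, 12, 36, 108, 324 → 972 (×3 each step).
Putting it together: 42 parts, 972 batches.

42 parts, 972 batches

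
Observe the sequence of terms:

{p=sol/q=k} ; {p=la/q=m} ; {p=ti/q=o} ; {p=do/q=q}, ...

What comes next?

P goes sol, la, ti, do → re (runs through the solfège scale do→ti).
Q: letters move forward 2 places in the alphabet; k, m, o, q → s.
Combining the parts gives {p=re/q=s}.

{p=re/q=s}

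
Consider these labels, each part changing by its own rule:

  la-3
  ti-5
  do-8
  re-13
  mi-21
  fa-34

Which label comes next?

Note: runs through the solfège scale do→ti; la, ti, do, re, mi, fa → sol.
For the second component, each term is the sum of the two before it: 3, 5, 8, 13, 21, 34 → 55.
Combining the parts gives sol-55.

sol-55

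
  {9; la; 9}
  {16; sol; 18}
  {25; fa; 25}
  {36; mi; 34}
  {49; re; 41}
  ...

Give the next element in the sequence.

{64; do; 50}

First coordinate — perfect squares: 3², 4², 5², …: 9, 16, 25, 36, 49 → 64.
Note: runs backward through the solfège scale do→ti; la, sol, fa, mi, re → do.
Third coordinate goes 9, 18, 25, 34, 41 → 50 (alternating steps +9, +7, +9, +7, …).
So the next element is {64; do; 50}.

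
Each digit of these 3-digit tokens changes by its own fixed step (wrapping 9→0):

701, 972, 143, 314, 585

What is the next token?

756

First digit: +2 each step, mod 10; 7, 9, 1, 3, 5 → 7.
Second digit: −3 each step, mod 10, so 0, 7, 4, 1, 8 → 5.
Third digit — +1 each step, mod 10: 1, 2, 3, 4, 5 → 6.
Putting it together: 756.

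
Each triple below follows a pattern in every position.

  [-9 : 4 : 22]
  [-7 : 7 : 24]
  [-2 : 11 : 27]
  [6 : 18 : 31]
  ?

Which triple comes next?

First entry — differences are 2, 5, 8, … (increasing by 3 each time): -9, -7, -2, 6 → 17.
Second entry: each term is the sum of the two before it, so 4, 7, 11, 18 → 29.
Third entry: differences are 2, 3, 4, … (increasing by 1 each time); 22, 24, 27, 31 → 36.
So the next triple is [17 : 29 : 36].

[17 : 29 : 36]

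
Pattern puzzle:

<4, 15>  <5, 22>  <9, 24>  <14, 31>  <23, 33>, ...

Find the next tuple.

First component: each term is the sum of the two before it, so 4, 5, 9, 14, 23 → 37.
Second component: alternating steps +7, +2, +7, +2, …; 15, 22, 24, 31, 33 → 40.
Putting it together: <37, 40>.

<37, 40>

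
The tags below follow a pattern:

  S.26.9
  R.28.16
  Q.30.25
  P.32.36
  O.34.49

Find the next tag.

Letter: letters move back 1 place in the alphabet; S, R, Q, P, O → N.
Second component: +2 each step; 26, 28, 30, 32, 34 → 36.
Third component: perfect squares: 3², 4², 5², …, so 9, 16, 25, 36, 49 → 64.
Putting it together: N.36.64.

N.36.64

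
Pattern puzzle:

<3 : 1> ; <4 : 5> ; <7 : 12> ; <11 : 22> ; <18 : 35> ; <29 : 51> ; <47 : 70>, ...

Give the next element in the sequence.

First slot: 3, 4, 7, 11, 18, 29, 47 → 76 (each term is the sum of the two before it).
Second slot: differences are 4, 7, 10, … (increasing by 3 each time); 1, 5, 12, 22, 35, 51, 70 → 92.
Putting it together: <76 : 92>.

<76 : 92>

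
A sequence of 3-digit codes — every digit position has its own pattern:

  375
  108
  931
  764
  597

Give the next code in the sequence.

320

For the first digit, −2 each step, mod 10: 3, 1, 9, 7, 5 → 3.
Second digit goes 7, 0, 3, 6, 9 → 2 (+3 each step, mod 10).
Third digit: +3 each step, mod 10, so 5, 8, 1, 4, 7 → 0.
Putting it together: 320.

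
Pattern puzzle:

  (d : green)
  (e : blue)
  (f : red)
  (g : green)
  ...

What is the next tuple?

Letter — letters move forward 1 place in the alphabet: d, e, f, g → h.
For the colour, repeats green → blue → red: green, blue, red, green → blue.
Combining the parts gives (h : blue).

(h : blue)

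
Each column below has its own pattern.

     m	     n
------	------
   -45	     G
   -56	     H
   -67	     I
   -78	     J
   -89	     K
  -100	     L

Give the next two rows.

Column m: −11 each step, so -45, -56, -67, -78, -89, -100 → -111 → -122.
Column n: letters move forward 1 place in the alphabet, so G, H, I, J, K, L → M → N.
So the next two rows are -111  M and -122  N.

-111  M; -122  N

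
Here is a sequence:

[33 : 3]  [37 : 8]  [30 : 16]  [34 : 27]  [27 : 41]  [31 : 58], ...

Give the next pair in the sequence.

[24 : 78]

First coordinate: alternating steps +4, −7, +4, −7, …, so 33, 37, 30, 34, 27, 31 → 24.
For the second coordinate, differences are 5, 8, 11, … (increasing by 3 each time): 3, 8, 16, 27, 41, 58 → 78.
So the next pair is [24 : 78].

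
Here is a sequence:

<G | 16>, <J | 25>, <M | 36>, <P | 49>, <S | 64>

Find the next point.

Letter: letters move forward 3 places in the alphabet, so G, J, M, P, S → V.
Second component: perfect squares: 4², 5², 6², …; 16, 25, 36, 49, 64 → 81.
Putting it together: <V | 81>.

<V | 81>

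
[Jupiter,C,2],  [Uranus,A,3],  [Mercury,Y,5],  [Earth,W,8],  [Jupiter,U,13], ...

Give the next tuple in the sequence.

Planet goes Jupiter, Uranus, Mercury, Earth, Jupiter → Uranus (repeats Jupiter → Uranus → Mercury → Earth).
For the letter, letters move back 2 places in the alphabet, wrapping A→Z: C, A, Y, W, U → S.
Third coordinate goes 2, 3, 5, 8, 13 → 21 (each term is the sum of the two before it).
Putting it together: [Uranus,S,21].

[Uranus,S,21]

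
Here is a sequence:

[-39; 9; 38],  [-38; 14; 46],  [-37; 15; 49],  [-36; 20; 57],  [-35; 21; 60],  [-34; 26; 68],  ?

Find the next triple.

First value: +1 each step; -39, -38, -37, -36, -35, -34 → -33.
For the second value, alternating steps +5, +1, +5, +1, …: 9, 14, 15, 20, 21, 26 → 27.
Third value — alternating steps +8, +3, +8, +3, …: 38, 46, 49, 57, 60, 68 → 71.
Putting it together: [-33; 27; 71].

[-33; 27; 71]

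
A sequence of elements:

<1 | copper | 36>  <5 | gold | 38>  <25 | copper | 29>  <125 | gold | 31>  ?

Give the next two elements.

For the first component, ×5 each step: 1, 5, 25, 125 → 625 → 3125.
Metal: alternates copper ↔ gold; copper, gold, copper, gold → copper → gold.
Third component goes 36, 38, 29, 31 → 22 → 24 (alternating steps +2, −9, +2, −9, …).
Putting the parts together: <625 | copper | 22> and then <3125 | gold | 24>.

<625 | copper | 22>, <3125 | gold | 24>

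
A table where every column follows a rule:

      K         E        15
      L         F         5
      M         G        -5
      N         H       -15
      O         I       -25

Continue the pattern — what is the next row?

P  J  -35

First letter: K, L, M, N, O → P (letters move forward 1 place in the alphabet).
Second letter goes E, F, G, H, I → J (letters move forward 1 place in the alphabet).
Third component — −10 each step: 15, 5, -5, -15, -25 → -35.
So the next row is P  J  -35.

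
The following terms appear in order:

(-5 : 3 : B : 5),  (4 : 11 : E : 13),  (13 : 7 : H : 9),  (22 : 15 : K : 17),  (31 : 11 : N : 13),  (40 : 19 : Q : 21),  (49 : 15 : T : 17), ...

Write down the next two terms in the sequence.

First value goes -5, 4, 13, 22, 31, 40, 49 → 58 → 67 (+9 each step).
Second value: alternating steps +8, −4, +8, −4, …; 3, 11, 7, 15, 11, 19, 15 → 23 → 19.
Letter — letters move forward 3 places in the alphabet: B, E, H, K, N, Q, T → W → Z.
Fourth value: 5, 13, 9, 17, 13, 21, 17 → 25 → 21 (always 2 more than the second value).
So the next two terms are (58 : 23 : W : 25) and (67 : 19 : Z : 21).

(58 : 23 : W : 25), (67 : 19 : Z : 21)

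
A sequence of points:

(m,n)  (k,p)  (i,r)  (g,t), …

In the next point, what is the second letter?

v

Second letter — letters move forward 2 places in the alphabet: n, p, r, t → v.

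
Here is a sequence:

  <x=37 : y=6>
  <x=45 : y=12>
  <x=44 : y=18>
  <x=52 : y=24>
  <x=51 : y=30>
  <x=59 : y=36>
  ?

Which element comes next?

<x=58 : y=42>

X: alternating steps +8, −1, +8, −1, …; 37, 45, 44, 52, 51, 59 → 58.
For the y, +6 each step: 6, 12, 18, 24, 30, 36 → 42.
So the next element is <x=58 : y=42>.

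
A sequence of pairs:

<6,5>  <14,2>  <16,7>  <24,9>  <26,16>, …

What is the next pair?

First entry: 6, 14, 16, 24, 26 → 34 (alternating steps +8, +2, +8, +2, …).
Second entry: each term is the sum of the two before it; 5, 2, 7, 9, 16 → 25.
Putting it together: <34,25>.

<34,25>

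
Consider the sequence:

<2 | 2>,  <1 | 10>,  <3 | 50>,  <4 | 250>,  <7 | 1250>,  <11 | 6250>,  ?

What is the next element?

First value — each term is the sum of the two before it: 2, 1, 3, 4, 7, 11 → 18.
Second value: ×5 each step, so 2, 10, 50, 250, 1250, 6250 → 31250.
Combining the parts gives <18 | 31250>.

<18 | 31250>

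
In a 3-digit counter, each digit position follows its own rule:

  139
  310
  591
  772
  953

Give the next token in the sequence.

For the first digit, +2 each step, mod 10: 1, 3, 5, 7, 9 → 1.
Second digit: −2 each step, mod 10, so 3, 1, 9, 7, 5 → 3.
For the third digit, +1 each step, mod 10: 9, 0, 1, 2, 3 → 4.
Combining the parts gives 134.

134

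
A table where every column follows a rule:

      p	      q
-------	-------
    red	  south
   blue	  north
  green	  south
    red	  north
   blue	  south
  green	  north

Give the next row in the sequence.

Column p: repeats red → blue → green; red, blue, green, red, blue, green → red.
Column q: south, north, south, north, south, north → south (alternates south ↔ north).
Combining the parts gives red  south.

red  south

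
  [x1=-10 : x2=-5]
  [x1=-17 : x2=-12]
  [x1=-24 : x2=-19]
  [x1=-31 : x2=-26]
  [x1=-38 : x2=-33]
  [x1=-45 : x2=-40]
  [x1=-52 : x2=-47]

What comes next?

[x1=-59 : x2=-54]

X1: −7 each step; -10, -17, -24, -31, -38, -45, -52 → -59.
X2: always 5 more than the x1; -5, -12, -19, -26, -33, -40, -47 → -54.
Combining the parts gives [x1=-59 : x2=-54].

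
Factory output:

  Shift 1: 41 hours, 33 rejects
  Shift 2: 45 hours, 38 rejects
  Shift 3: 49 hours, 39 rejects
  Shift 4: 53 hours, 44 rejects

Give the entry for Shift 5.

57 hours, 45 rejects

Hours: +4 each step; 41, 45, 49, 53 → 57.
For the rejects, alternating steps +5, +1, +5, +1, …: 33, 38, 39, 44 → 45.
Putting it together: 57 hours, 45 rejects.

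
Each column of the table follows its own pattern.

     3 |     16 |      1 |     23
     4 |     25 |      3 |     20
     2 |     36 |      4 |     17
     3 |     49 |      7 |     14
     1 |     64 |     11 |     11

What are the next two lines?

2  81  18  8; 0  100  29  5

First component — alternating steps +1, −2, +1, −2, …: 3, 4, 2, 3, 1 → 2 → 0.
Second component: 16, 25, 36, 49, 64 → 81 → 100 (perfect squares: 4², 5², 6², …).
Third component — each term is the sum of the two before it: 1, 3, 4, 7, 11 → 18 → 29.
Fourth component: 23, 20, 17, 14, 11 → 8 → 5 (−3 each step).
Putting the parts together: 2  81  18  8 and then 0  100  29  5.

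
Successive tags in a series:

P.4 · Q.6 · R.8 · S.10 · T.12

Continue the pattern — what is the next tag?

U.14

Letter: P, Q, R, S, T → U (letters move forward 1 place in the alphabet).
Second component: 4, 6, 8, 10, 12 → 14 (+2 each step).
Putting it together: U.14.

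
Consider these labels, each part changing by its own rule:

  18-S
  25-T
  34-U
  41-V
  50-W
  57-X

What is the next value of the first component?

First component — alternating steps +7, +9, +7, +9, …: 18, 25, 34, 41, 50, 57 → 66.

66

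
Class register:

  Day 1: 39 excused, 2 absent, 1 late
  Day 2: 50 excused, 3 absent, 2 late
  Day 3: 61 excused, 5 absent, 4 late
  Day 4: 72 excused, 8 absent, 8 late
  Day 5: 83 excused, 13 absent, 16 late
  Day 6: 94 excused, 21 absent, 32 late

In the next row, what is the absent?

34

For the absent, each term is the sum of the two before it: 2, 3, 5, 8, 13, 21 → 34.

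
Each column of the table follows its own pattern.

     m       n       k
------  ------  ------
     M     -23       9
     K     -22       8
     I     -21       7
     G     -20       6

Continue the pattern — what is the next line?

E  -19  5

Column m goes M, K, I, G → E (letters move back 2 places in the alphabet).
Column n: +1 each step, so -23, -22, -21, -20 → -19.
Column k: together with the column n always sums to -14, so 9, 8, 7, 6 → 5.
Putting it together: E  -19  5.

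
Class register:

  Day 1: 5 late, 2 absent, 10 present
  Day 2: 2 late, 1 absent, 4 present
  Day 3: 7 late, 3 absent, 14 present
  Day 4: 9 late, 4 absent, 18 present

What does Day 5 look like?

16 late, 7 absent, 32 present

Late — each term is the sum of the two before it: 5, 2, 7, 9 → 16.
For the absent, each term is the sum of the two before it: 2, 1, 3, 4 → 7.
Present — always 2 × the late: 10, 4, 14, 18 → 32.
Combining the parts gives 16 late, 7 absent, 32 present.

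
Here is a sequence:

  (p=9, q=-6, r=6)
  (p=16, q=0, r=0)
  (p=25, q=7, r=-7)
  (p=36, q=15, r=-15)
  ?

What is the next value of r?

Q: differences are 6, 7, 8, … (increasing by 1 each time), so -6, 0, 7, 15 → 24.
R: always the negative of the q, so 6, 0, -7, -15 → -24.

-24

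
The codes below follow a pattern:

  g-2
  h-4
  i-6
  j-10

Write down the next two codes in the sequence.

k-16, l-26

Letter: letters move forward 1 place in the alphabet, so g, h, i, j → k → l.
Second component: each term is the sum of the two before it; 2, 4, 6, 10 → 16 → 26.
Putting the parts together: k-16 and then l-26.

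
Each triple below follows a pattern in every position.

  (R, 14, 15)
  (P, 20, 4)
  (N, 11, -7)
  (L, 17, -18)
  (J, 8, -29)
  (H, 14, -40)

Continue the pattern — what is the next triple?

Letter: R, P, N, L, J, H → F (letters move back 2 places in the alphabet).
Second entry: alternating steps +6, −9, +6, −9, …; 14, 20, 11, 17, 8, 14 → 5.
Third entry — −11 each step: 15, 4, -7, -18, -29, -40 → -51.
So the next triple is (F, 5, -51).

(F, 5, -51)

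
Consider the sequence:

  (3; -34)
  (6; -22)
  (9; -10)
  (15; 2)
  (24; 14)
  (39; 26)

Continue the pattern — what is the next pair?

First slot: 3, 6, 9, 15, 24, 39 → 63 (each term is the sum of the two before it).
For the second slot, +12 each step: -34, -22, -10, 2, 14, 26 → 38.
So the next pair is (63; 38).

(63; 38)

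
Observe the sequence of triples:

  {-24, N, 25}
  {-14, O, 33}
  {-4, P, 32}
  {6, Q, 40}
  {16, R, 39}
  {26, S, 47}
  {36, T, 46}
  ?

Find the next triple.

{46, U, 54}

For the first entry, +10 each step: -24, -14, -4, 6, 16, 26, 36 → 46.
Letter: letters move forward 1 place in the alphabet, so N, O, P, Q, R, S, T → U.
Third entry: alternating steps +8, −1, +8, −1, …; 25, 33, 32, 40, 39, 47, 46 → 54.
Putting it together: {46, U, 54}.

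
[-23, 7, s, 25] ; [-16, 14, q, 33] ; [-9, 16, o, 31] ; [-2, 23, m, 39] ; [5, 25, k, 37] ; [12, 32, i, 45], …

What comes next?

For the first part, +7 each step: -23, -16, -9, -2, 5, 12 → 19.
Second part goes 7, 14, 16, 23, 25, 32 → 34 (alternating steps +7, +2, +7, +2, …).
For the letter, letters move back 2 places in the alphabet: s, q, o, m, k, i → g.
Fourth part — alternating steps +8, −2, +8, −2, …: 25, 33, 31, 39, 37, 45 → 43.
Combining the parts gives [19, 34, g, 43].

[19, 34, g, 43]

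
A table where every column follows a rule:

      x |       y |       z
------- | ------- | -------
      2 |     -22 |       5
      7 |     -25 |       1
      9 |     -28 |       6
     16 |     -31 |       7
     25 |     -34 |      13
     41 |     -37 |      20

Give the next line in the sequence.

66  -40  33

Column x: each term is the sum of the two before it; 2, 7, 9, 16, 25, 41 → 66.
Column y goes -22, -25, -28, -31, -34, -37 → -40 (−3 each step).
Column z goes 5, 1, 6, 7, 13, 20 → 33 (each term is the sum of the two before it).
So the next line is 66  -40  33.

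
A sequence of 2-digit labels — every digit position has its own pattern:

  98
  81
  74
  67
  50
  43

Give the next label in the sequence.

36

First digit — −1 each step, mod 10: 9, 8, 7, 6, 5, 4 → 3.
Second digit: +3 each step, mod 10; 8, 1, 4, 7, 0, 3 → 6.
So the next label is 36.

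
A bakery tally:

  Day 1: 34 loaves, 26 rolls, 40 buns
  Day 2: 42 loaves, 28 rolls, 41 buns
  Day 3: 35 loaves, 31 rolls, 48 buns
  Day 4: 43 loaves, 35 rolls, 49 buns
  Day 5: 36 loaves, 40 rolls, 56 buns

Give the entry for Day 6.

44 loaves, 46 rolls, 57 buns

Loaves — alternating steps +8, −7, +8, −7, …: 34, 42, 35, 43, 36 → 44.
Rolls: differences are 2, 3, 4, … (increasing by 1 each time), so 26, 28, 31, 35, 40 → 46.
Buns: alternating steps +1, +7, +1, +7, …, so 40, 41, 48, 49, 56 → 57.
Putting it together: 44 loaves, 46 rolls, 57 buns.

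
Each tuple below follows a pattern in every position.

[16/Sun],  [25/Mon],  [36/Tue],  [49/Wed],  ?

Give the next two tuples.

First slot: 16, 25, 36, 49 → 64 → 81 (perfect squares: 4², 5², 6², …).
For the day, runs through the weekdays Mon→Sun: Sun, Mon, Tue, Wed → Thu → Fri.
Putting the parts together: [64/Thu] and then [81/Fri].

[64/Thu], [81/Fri]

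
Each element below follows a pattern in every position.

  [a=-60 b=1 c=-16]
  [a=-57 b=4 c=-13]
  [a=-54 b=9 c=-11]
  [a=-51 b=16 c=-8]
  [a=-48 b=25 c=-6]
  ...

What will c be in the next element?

-3

C: alternating steps +3, +2, +3, +2, …, so -16, -13, -11, -8, -6 → -3.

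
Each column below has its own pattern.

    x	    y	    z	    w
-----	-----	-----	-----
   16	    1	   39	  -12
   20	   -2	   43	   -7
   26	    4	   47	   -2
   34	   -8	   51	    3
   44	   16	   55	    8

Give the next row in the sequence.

Column x goes 16, 20, 26, 34, 44 → 56 (differences are 4, 6, 8, … (increasing by 2 each time)).
For the column y, ×(-2) each step: 1, -2, 4, -8, 16 → -32.
Column z: +4 each step, so 39, 43, 47, 51, 55 → 59.
For the column w, +5 each step: -12, -7, -2, 3, 8 → 13.
Putting it together: 56  -32  59  13.

56  -32  59  13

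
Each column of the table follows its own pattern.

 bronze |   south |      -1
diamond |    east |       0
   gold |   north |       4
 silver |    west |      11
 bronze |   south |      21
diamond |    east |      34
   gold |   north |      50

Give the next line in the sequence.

Rank — repeats bronze → diamond → gold → silver: bronze, diamond, gold, silver, bronze, diamond, gold → silver.
For the direction, repeats south → east → north → west: south, east, north, west, south, east, north → west.
For the third component, differences are 1, 4, 7, … (increasing by 3 each time): -1, 0, 4, 11, 21, 34, 50 → 69.
So the next line is silver  west  69.

silver  west  69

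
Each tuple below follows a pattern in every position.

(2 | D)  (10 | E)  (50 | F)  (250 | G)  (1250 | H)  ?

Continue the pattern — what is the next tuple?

(6250 | I)

First value goes 2, 10, 50, 250, 1250 → 6250 (×5 each step).
Letter: letters move forward 1 place in the alphabet; D, E, F, G, H → I.
So the next tuple is (6250 | I).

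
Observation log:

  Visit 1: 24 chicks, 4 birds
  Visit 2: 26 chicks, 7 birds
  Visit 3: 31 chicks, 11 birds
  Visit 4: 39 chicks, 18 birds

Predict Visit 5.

50 chicks, 29 birds

For the chicks, differences are 2, 5, 8, … (increasing by 3 each time): 24, 26, 31, 39 → 50.
For the birds, each term is the sum of the two before it: 4, 7, 11, 18 → 29.
Putting it together: 50 chicks, 29 birds.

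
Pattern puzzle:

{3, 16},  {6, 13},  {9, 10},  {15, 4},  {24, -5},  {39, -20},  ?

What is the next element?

First component: 3, 6, 9, 15, 24, 39 → 63 (each term is the sum of the two before it).
Second component: together with the first component always sums to 19, so 16, 13, 10, 4, -5, -20 → -44.
So the next element is {63, -44}.

{63, -44}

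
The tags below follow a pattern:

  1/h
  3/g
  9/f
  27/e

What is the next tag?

81/d

First component goes 1, 3, 9, 27 → 81 (×3 each step).
For the letter, letters move back 1 place in the alphabet: h, g, f, e → d.
So the next tag is 81/d.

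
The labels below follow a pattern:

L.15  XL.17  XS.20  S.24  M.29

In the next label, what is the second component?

Second component: 15, 17, 20, 24, 29 → 35 (differences are 2, 3, 4, … (increasing by 1 each time)).

35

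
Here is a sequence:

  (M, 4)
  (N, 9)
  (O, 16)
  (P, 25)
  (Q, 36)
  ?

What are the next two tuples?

(R, 49), (S, 64)

Letter: letters move forward 1 place in the alphabet; M, N, O, P, Q → R → S.
For the second part, perfect squares: 2², 3², 4², …: 4, 9, 16, 25, 36 → 49 → 64.
Putting the parts together: (R, 49) and then (S, 64).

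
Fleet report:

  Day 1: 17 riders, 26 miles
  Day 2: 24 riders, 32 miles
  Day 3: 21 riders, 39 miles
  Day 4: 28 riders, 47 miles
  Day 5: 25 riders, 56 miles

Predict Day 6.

32 riders, 66 miles

Riders: 17, 24, 21, 28, 25 → 32 (alternating steps +7, −3, +7, −3, …).
Miles: differences are 6, 7, 8, … (increasing by 1 each time); 26, 32, 39, 47, 56 → 66.
Putting it together: 32 riders, 66 miles.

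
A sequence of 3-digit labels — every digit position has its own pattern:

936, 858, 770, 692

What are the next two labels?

For the first digit, −1 each step, mod 10: 9, 8, 7, 6 → 5 → 4.
For the second digit, +2 each step, mod 10: 3, 5, 7, 9 → 1 → 3.
Third digit goes 6, 8, 0, 2 → 4 → 6 (+2 each step, mod 10).
Putting the parts together: 514 and then 436.

514 then 436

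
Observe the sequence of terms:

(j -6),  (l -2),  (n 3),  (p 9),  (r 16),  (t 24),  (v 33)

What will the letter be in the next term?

Letter — letters move forward 2 places in the alphabet: j, l, n, p, r, t, v → x.

x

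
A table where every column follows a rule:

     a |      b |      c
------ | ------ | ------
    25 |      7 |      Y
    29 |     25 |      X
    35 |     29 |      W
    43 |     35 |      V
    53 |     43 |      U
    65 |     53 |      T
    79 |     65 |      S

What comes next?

95  79  R

Column a: differences are 4, 6, 8, … (increasing by 2 each time); 25, 29, 35, 43, 53, 65, 79 → 95.
Column b — always the previous value of the column a: 7, 25, 29, 35, 43, 53, 65 → 79.
For the column c, letters move back 1 place in the alphabet: Y, X, W, V, U, T, S → R.
Putting it together: 95  79  R.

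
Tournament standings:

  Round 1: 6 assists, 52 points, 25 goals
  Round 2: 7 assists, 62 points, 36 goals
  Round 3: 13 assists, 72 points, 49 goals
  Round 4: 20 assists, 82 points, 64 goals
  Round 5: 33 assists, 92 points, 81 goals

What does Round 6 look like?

Assists: each term is the sum of the two before it; 6, 7, 13, 20, 33 → 53.
For the points, +10 each step: 52, 62, 72, 82, 92 → 102.
For the goals, perfect squares: 5², 6², 7², …: 25, 36, 49, 64, 81 → 100.
So the next line is 53 assists, 102 points, 100 goals.

53 assists, 102 points, 100 goals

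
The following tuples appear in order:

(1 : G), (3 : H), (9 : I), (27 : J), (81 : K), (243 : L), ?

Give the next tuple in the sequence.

(729 : M)

First entry — ×3 each step: 1, 3, 9, 27, 81, 243 → 729.
Letter: G, H, I, J, K, L → M (letters move forward 1 place in the alphabet).
So the next tuple is (729 : M).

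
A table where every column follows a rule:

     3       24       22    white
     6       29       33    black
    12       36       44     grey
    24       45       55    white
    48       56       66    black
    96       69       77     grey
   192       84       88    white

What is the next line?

384  101  99  black

First component: 3, 6, 12, 24, 48, 96, 192 → 384 (×2 each step).
Second component: differences are 5, 7, 9, … (increasing by 2 each time), so 24, 29, 36, 45, 56, 69, 84 → 101.
Third component goes 22, 33, 44, 55, 66, 77, 88 → 99 (+11 each step).
Shade: white, black, grey, white, black, grey, white → black (repeats white → black → grey).
Combining the parts gives 384  101  99  black.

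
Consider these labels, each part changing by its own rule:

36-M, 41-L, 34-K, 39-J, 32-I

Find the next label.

37-H

First component goes 36, 41, 34, 39, 32 → 37 (alternating steps +5, −7, +5, −7, …).
Letter — letters move back 1 place in the alphabet: M, L, K, J, I → H.
Combining the parts gives 37-H.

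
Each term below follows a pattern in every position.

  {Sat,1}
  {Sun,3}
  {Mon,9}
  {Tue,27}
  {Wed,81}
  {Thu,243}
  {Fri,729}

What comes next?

{Sat,2187}

Day: Sat, Sun, Mon, Tue, Wed, Thu, Fri → Sat (runs through the weekdays Mon→Sun).
Second component goes 1, 3, 9, 27, 81, 243, 729 → 2187 (×3 each step).
Putting it together: {Sat,2187}.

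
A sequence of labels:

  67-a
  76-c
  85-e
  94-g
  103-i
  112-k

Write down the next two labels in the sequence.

121-m then 130-o

First component — +9 each step: 67, 76, 85, 94, 103, 112 → 121 → 130.
For the letter, letters move forward 2 places in the alphabet: a, c, e, g, i, k → m → o.
Putting the parts together: 121-m and then 130-o.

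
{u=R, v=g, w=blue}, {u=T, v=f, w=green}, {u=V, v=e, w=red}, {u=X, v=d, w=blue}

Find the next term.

U goes R, T, V, X → Z (letters move forward 2 places in the alphabet).
V goes g, f, e, d → c (letters move back 1 place in the alphabet).
W goes blue, green, red, blue → green (repeats blue → green → red).
So the next term is {u=Z, v=c, w=green}.

{u=Z, v=c, w=green}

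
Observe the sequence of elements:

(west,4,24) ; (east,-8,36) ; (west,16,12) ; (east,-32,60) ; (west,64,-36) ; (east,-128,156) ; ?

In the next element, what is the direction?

For the direction, alternates west ↔ east: west, east, west, east, west, east → west.

west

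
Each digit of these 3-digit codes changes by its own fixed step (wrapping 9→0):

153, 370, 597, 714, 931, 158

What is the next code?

375

First digit goes 1, 3, 5, 7, 9, 1 → 3 (+2 each step, mod 10).
Second digit goes 5, 7, 9, 1, 3, 5 → 7 (+2 each step, mod 10).
For the third digit, −3 each step, mod 10: 3, 0, 7, 4, 1, 8 → 5.
Combining the parts gives 375.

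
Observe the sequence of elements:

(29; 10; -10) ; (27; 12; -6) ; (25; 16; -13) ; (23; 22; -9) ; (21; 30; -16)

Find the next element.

For the first value, −2 each step: 29, 27, 25, 23, 21 → 19.
Second value goes 10, 12, 16, 22, 30 → 40 (differences are 2, 4, 6, … (increasing by 2 each time)).
Third value: -10, -6, -13, -9, -16 → -12 (alternating steps +4, −7, +4, −7, …).
Putting it together: (19; 40; -12).

(19; 40; -12)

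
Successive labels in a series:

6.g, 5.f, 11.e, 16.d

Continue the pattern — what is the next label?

27.c

First component: each term is the sum of the two before it, so 6, 5, 11, 16 → 27.
Letter: letters move back 1 place in the alphabet, so g, f, e, d → c.
Putting it together: 27.c.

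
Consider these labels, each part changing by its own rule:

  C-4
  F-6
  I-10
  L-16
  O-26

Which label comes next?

R-42

Letter — letters move forward 3 places in the alphabet: C, F, I, L, O → R.
Second component: each term is the sum of the two before it, so 4, 6, 10, 16, 26 → 42.
Combining the parts gives R-42.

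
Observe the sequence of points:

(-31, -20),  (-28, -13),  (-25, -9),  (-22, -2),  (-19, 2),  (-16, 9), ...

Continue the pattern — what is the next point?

First entry goes -31, -28, -25, -22, -19, -16 → -13 (+3 each step).
Second entry: alternating steps +7, +4, +7, +4, …; -20, -13, -9, -2, 2, 9 → 13.
So the next point is (-13, 13).

(-13, 13)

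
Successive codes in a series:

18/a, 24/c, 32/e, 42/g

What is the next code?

54/i

First component goes 18, 24, 32, 42 → 54 (differences are 6, 8, 10, … (increasing by 2 each time)).
Letter goes a, c, e, g → i (letters move forward 2 places in the alphabet).
So the next code is 54/i.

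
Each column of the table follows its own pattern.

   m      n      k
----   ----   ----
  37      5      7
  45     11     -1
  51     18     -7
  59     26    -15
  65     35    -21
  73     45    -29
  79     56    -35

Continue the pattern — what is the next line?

Column m: alternating steps +8, +6, +8, +6, …, so 37, 45, 51, 59, 65, 73, 79 → 87.
Column n: differences are 6, 7, 8, … (increasing by 1 each time), so 5, 11, 18, 26, 35, 45, 56 → 68.
Column k — together with the column m always sums to 44: 7, -1, -7, -15, -21, -29, -35 → -43.
Combining the parts gives 87  68  -43.

87  68  -43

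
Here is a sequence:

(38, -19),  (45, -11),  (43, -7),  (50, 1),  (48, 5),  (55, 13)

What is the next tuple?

(53, 17)

First entry: alternating steps +7, −2, +7, −2, …; 38, 45, 43, 50, 48, 55 → 53.
For the second entry, alternating steps +8, +4, +8, +4, …: -19, -11, -7, 1, 5, 13 → 17.
Putting it together: (53, 17).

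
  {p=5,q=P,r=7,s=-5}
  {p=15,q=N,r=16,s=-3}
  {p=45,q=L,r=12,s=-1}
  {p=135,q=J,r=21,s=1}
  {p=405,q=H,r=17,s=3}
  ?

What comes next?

P goes 5, 15, 45, 135, 405 → 1215 (×3 each step).
Q: letters move back 2 places in the alphabet, so P, N, L, J, H → F.
For the r, alternating steps +9, −4, +9, −4, …: 7, 16, 12, 21, 17 → 26.
S: -5, -3, -1, 1, 3 → 5 (+2 each step).
Combining the parts gives {p=1215,q=F,r=26,s=5}.

{p=1215,q=F,r=26,s=5}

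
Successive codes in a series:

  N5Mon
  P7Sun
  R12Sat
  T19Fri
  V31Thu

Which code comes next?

X50Wed

Letter: letters move forward 2 places in the alphabet, so N, P, R, T, V → X.
Second component: each term is the sum of the two before it, so 5, 7, 12, 19, 31 → 50.
Day goes Mon, Sun, Sat, Fri, Thu → Wed (runs backward through the weekdays Mon→Sun).
So the next code is X50Wed.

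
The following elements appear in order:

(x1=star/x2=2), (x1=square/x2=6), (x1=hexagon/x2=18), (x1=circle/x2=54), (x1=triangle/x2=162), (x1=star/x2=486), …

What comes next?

X1 goes star, square, hexagon, circle, triangle, star → square (repeats star → square → hexagon → circle → triangle).
For the x2, ×3 each step: 2, 6, 18, 54, 162, 486 → 1458.
Combining the parts gives (x1=square/x2=1458).

(x1=square/x2=1458)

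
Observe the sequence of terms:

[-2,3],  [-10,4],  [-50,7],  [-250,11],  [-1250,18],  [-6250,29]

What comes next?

For the first component, ×5 each step: -2, -10, -50, -250, -1250, -6250 → -31250.
Second component: 3, 4, 7, 11, 18, 29 → 47 (each term is the sum of the two before it).
Putting it together: [-31250,47].

[-31250,47]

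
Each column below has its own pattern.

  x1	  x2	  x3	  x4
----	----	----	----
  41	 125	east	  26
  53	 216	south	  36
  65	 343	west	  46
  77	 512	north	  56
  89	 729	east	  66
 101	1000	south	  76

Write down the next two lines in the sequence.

113  1331  west  86; 125  1728  north  96

For the column x1, +12 each step: 41, 53, 65, 77, 89, 101 → 113 → 125.
Column x2: perfect cubes: 5³, 6³, 7³, …, so 125, 216, 343, 512, 729, 1000 → 1331 → 1728.
For the column x3, repeats east → south → west → north: east, south, west, north, east, south → west → north.
For the column x4, +10 each step: 26, 36, 46, 56, 66, 76 → 86 → 96.
Putting the parts together: 113  1331  west  86 and then 125  1728  north  96.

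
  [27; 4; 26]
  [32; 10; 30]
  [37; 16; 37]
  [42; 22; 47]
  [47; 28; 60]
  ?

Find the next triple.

First entry: +5 each step; 27, 32, 37, 42, 47 → 52.
For the second entry, +6 each step: 4, 10, 16, 22, 28 → 34.
Third entry: differences are 4, 7, 10, … (increasing by 3 each time), so 26, 30, 37, 47, 60 → 76.
Putting it together: [52; 34; 76].

[52; 34; 76]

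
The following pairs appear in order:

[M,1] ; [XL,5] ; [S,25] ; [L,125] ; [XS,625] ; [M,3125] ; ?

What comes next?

Size — repeats M → XL → S → L → XS: M, XL, S, L, XS, M → XL.
Second component goes 1, 5, 25, 125, 625, 3125 → 15625 (×5 each step).
Putting it together: [XL,15625].

[XL,15625]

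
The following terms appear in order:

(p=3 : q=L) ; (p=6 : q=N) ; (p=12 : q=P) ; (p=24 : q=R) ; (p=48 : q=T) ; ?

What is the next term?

(p=96 : q=V)

P: ×2 each step, so 3, 6, 12, 24, 48 → 96.
Q: L, N, P, R, T → V (letters move forward 2 places in the alphabet).
So the next term is (p=96 : q=V).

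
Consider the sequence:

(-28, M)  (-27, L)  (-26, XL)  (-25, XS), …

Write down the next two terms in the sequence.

(-24, S), (-23, M)

First value: -28, -27, -26, -25 → -24 → -23 (+1 each step).
Size: runs through clothing sizes XS→XL; M, L, XL, XS → S → M.
Putting the parts together: (-24, S) and then (-23, M).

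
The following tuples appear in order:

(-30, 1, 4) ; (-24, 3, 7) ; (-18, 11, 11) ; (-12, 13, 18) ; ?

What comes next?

(-6, 21, 29)

For the first entry, +6 each step: -30, -24, -18, -12 → -6.
For the second entry, alternating steps +2, +8, +2, +8, …: 1, 3, 11, 13 → 21.
For the third entry, each term is the sum of the two before it: 4, 7, 11, 18 → 29.
Putting it together: (-6, 21, 29).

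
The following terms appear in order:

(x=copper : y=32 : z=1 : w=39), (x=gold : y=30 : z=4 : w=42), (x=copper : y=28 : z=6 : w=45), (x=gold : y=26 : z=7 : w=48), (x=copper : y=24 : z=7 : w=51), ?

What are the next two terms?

(x=gold : y=22 : z=6 : w=54), (x=copper : y=20 : z=4 : w=57)

X: copper, gold, copper, gold, copper → gold → copper (alternates copper ↔ gold).
Y: −2 each step; 32, 30, 28, 26, 24 → 22 → 20.
Z: differences are 3, 2, 1, … (decreasing by 1 each time); 1, 4, 6, 7, 7 → 6 → 4.
For the w, +3 each step: 39, 42, 45, 48, 51 → 54 → 57.
Putting the parts together: (x=gold : y=22 : z=6 : w=54) and then (x=copper : y=20 : z=4 : w=57).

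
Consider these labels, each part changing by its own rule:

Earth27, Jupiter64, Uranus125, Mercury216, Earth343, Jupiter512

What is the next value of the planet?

Uranus

Planet: repeats Earth → Jupiter → Uranus → Mercury, so Earth, Jupiter, Uranus, Mercury, Earth, Jupiter → Uranus.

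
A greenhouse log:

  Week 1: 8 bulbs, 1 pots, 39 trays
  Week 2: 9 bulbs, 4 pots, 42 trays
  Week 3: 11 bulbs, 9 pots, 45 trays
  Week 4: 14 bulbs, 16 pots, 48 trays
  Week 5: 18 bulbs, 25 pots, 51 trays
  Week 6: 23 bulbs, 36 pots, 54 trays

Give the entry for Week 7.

29 bulbs, 49 pots, 57 trays

Bulbs — differences are 1, 2, 3, … (increasing by 1 each time): 8, 9, 11, 14, 18, 23 → 29.
Pots: 1, 4, 9, 16, 25, 36 → 49 (perfect squares: 1², 2², 3², …).
Trays: +3 each step, so 39, 42, 45, 48, 51, 54 → 57.
So the next record is 29 bulbs, 49 pots, 57 trays.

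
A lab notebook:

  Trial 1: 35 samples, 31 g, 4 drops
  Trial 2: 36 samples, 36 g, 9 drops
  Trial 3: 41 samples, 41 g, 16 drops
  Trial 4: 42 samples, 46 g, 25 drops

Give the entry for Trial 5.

47 samples, 51 g, 36 drops

Samples goes 35, 36, 41, 42 → 47 (alternating steps +1, +5, +1, +5, …).
G goes 31, 36, 41, 46 → 51 (+5 each step).
For the drops, perfect squares: 2², 3², 4², …: 4, 9, 16, 25 → 36.
Putting it together: 47 samples, 51 g, 36 drops.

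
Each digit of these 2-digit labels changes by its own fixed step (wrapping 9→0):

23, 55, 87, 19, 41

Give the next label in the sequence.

73

First digit — +3 each step, mod 10: 2, 5, 8, 1, 4 → 7.
Second digit: 3, 5, 7, 9, 1 → 3 (+2 each step, mod 10).
So the next label is 73.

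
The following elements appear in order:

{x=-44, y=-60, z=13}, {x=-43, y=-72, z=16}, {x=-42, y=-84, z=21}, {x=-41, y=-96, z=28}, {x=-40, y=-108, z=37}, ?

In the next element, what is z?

48

For the z, differences are 3, 5, 7, … (increasing by 2 each time): 13, 16, 21, 28, 37 → 48.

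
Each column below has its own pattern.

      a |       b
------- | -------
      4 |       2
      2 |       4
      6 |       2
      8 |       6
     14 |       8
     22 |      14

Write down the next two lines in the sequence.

Column a: each term is the sum of the two before it; 4, 2, 6, 8, 14, 22 → 36 → 58.
Column b — always the previous value of the column a: 2, 4, 2, 6, 8, 14 → 22 → 36.
Putting the parts together: 36  22 and then 58  36.

36  22; 58  36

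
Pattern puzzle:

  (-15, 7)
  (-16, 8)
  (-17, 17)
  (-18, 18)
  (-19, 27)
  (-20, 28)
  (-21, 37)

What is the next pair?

(-22, 38)

First value: −1 each step; -15, -16, -17, -18, -19, -20, -21 → -22.
Second value: alternating steps +1, +9, +1, +9, …; 7, 8, 17, 18, 27, 28, 37 → 38.
Putting it together: (-22, 38).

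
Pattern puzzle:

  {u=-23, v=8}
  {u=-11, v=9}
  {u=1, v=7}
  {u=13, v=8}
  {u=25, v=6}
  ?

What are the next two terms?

U — +12 each step: -23, -11, 1, 13, 25 → 37 → 49.
V: alternating steps +1, −2, +1, −2, …; 8, 9, 7, 8, 6 → 7 → 5.
So the next two terms are {u=37, v=7} and {u=49, v=5}.

{u=37, v=7}, {u=49, v=5}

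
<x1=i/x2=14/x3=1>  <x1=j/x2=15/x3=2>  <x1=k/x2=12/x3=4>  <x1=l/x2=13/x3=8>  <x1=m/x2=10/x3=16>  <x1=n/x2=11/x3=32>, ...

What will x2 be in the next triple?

8

X2: alternating steps +1, −3, +1, −3, …, so 14, 15, 12, 13, 10, 11 → 8.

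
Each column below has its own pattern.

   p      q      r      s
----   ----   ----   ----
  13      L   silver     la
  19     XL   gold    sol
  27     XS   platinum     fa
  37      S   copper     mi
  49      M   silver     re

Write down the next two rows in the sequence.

Column p: differences are 6, 8, 10, … (increasing by 2 each time), so 13, 19, 27, 37, 49 → 63 → 79.
Column q: runs through clothing sizes XS→XL; L, XL, XS, S, M → L → XL.
Column r — repeats silver → gold → platinum → copper: silver, gold, platinum, copper, silver → gold → platinum.
Column s: runs backward through the solfège scale do→ti, so la, sol, fa, mi, re → do → ti.
So the next two rows are 63  L  gold  do and 79  XL  platinum  ti.

63  L  gold  do; 79  XL  platinum  ti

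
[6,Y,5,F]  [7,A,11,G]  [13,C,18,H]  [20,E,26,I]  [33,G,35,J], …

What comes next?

First slot goes 6, 7, 13, 20, 33 → 53 (each term is the sum of the two before it).
First letter — letters move forward 2 places in the alphabet, wrapping Z→A: Y, A, C, E, G → I.
For the third slot, differences are 6, 7, 8, … (increasing by 1 each time): 5, 11, 18, 26, 35 → 45.
For the second letter, letters move forward 1 place in the alphabet: F, G, H, I, J → K.
So the next tuple is [53,I,45,K].

[53,I,45,K]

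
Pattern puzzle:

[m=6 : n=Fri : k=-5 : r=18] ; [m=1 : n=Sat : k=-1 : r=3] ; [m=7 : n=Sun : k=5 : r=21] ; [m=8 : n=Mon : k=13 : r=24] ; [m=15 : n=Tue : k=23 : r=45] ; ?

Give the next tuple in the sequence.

M goes 6, 1, 7, 8, 15 → 23 (each term is the sum of the two before it).
For the n, runs through the weekdays Mon→Sun: Fri, Sat, Sun, Mon, Tue → Wed.
K: differences are 4, 6, 8, … (increasing by 2 each time); -5, -1, 5, 13, 23 → 35.
R — always 3 × the m: 18, 3, 21, 24, 45 → 69.
So the next tuple is [m=23 : n=Wed : k=35 : r=69].

[m=23 : n=Wed : k=35 : r=69]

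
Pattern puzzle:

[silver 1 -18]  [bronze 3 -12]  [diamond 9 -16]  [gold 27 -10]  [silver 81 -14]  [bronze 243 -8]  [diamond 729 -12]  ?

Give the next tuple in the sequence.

[gold 2187 -6]

For the rank, repeats silver → bronze → diamond → gold: silver, bronze, diamond, gold, silver, bronze, diamond → gold.
Second value: ×3 each step, so 1, 3, 9, 27, 81, 243, 729 → 2187.
Third value: -18, -12, -16, -10, -14, -8, -12 → -6 (alternating steps +6, −4, +6, −4, …).
Combining the parts gives [gold 2187 -6].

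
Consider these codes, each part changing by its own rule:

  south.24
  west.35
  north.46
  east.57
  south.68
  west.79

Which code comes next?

north.90

Direction: south, west, north, east, south, west → north (repeats south → west → north → east).
Second component: 24, 35, 46, 57, 68, 79 → 90 (+11 each step).
So the next code is north.90.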